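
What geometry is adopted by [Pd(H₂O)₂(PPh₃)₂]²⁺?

square planar

Summing ligand charges against the +2 overall charge gives an oxidation state of +2 for palladium.
Palladium is a group-10 element; Pd(II) is therefore d⁸.
With 4 monodentate ligands the coordination number is 4.
A 4d d⁸ ion has a large crystal-field splitting; square planar leaves the high-energy d_{x²−y²} orbital empty and maximises CFSE.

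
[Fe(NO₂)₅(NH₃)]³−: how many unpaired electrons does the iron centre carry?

Ligand charges: each nitro (N-bound nitrite) is −1; ammonia is neutral. With an overall charge of −3 the iron centre must be in the +2 oxidation state.
Iron is a group-8 element; Fe(II) is therefore d⁶.
The spin state decides the count: Nitro (N-bound nitrite) is a strong-field ligand (high in the spectrochemical series) for a first-row metal, so the complex is low-spin.
An octahedral low-spin d⁶ ion is t₂g⁶e_g⁰, giving 0 unpaired electrons.

0 unpaired electrons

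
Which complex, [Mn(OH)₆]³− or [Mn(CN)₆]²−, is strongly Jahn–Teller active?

[Mn(OH)₆]³−: Each hydroxide is −1; balancing the −3 overall charge requires Mn(III). Manganese is a group-7 element; Mn(III) is therefore d⁴. Hydroxide is a weak-field ligand for a first-row metal, so the complex is high-spin. The t₂g³e_g¹ (high-spin) configuration has an unevenly filled e_g set; the Jahn–Teller theorem predicts a tetragonal distortion (typically axial elongation) to lift the degeneracy.
[Mn(CN)₆]²−: Ligand charges: each cyanide is −1. With an overall charge of −2 the manganese centre must be in the +4 oxidation state. Mn sits in group 7, so the d-electron count is 7 − 4 = 3. The d³ configuration leaves the e_g set evenly filled (or empty) — no strong Jahn–Teller driving force.

[Mn(OH)₆]³−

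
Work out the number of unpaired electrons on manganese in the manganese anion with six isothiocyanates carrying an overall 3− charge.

Ligand charges: each isothiocyanate is −1. With an overall charge of −3 the manganese centre must be in the +3 oxidation state.
Mn sits in group 7, so the d-electron count is 7 − 3 = 4.
The spin state decides the count: Isothiocyanate is a weak-field ligand for a first-row metal, so the complex is high-spin.
An octahedral high-spin d⁴ ion is t₂g³e_g¹, giving 4 unpaired electrons.

4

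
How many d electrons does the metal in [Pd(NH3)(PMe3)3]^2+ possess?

Summing ligand charges against the +2 overall charge gives an oxidation state of +2 for palladium.
Group 10 minus oxidation state 2 gives a d⁸ configuration.

d⁸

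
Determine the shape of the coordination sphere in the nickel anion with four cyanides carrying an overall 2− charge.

Summing ligand charges against the −2 overall charge gives an oxidation state of +2 for nickel.
Nickel is a group-10 element; Ni(II) is therefore d⁸.
With 4 monodentate ligands the coordination number is 4.
Cyanide is a strong-field ligand (high in the spectrochemical series).
A 3d d⁸ ion with strong-field ligands gains enough CFSE to favour square planar over tetrahedral.

square planar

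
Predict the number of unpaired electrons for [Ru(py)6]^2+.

Ligand charges: pyridine is neutral. With an overall charge of +2 the ruthenium centre must be in the +2 oxidation state.
Ruthenium is a group-8 element; Ru(II) is therefore d⁶.
The spin state decides the count: a 4d ion has a large Δₒ and is invariably low-spin.
An octahedral low-spin d⁶ ion is t₂g⁶e_g⁰, giving 0 unpaired electrons.

0 unpaired electrons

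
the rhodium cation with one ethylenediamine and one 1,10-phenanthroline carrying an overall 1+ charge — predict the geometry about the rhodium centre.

square planar

Ligand charges: ethylenediamine is neutral; 1,10-phenanthroline is neutral. With an overall charge of +1 the rhodium centre must be in the +1 oxidation state.
Rhodium is a group-9 element; Rh(I) is therefore d⁸.
Counting donor atoms: 1×ethylenediamine (bidentate) → 2 donors; 1×1,10-phenanthroline (bidentate) → 2 donors. Coordination number = 4.
A 4d d⁸ ion has a large crystal-field splitting; square planar leaves the high-energy d_{x²−y²} orbital empty and maximises CFSE.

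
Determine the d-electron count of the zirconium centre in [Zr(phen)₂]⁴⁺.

d0

1,10-phenanthroline is neutral; balancing the +4 overall charge requires Zr(IV).
Group 4 minus oxidation state 4 gives a d⁰ configuration.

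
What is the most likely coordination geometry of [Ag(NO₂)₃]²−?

Ligand charges: each nitro (N-bound nitrite) is −1. With an overall charge of −2 the silver centre must be in the +1 oxidation state.
Silver is a group-11 element; Ag(I) is therefore d¹⁰.
Coordination number: 3.
Three ligands around a d¹⁰ centre minimise repulsion in a trigonal-planar arrangement.

trigonal planar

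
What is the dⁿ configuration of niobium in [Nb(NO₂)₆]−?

Ligand charges: each nitro (N-bound nitrite) is −1. With an overall charge of −1 the niobium centre must be in the +5 oxidation state.
Nb sits in group 5, so the d-electron count is 5 − 5 = 0.

d⁰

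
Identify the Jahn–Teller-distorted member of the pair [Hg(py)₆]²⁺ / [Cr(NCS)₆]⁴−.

[Cr(NCS)₆]⁴−

[Hg(py)₆]²⁺: Ligand charges: pyridine is neutral. With an overall charge of +2 the mercury centre must be in the +2 oxidation state. Group 12 minus oxidation state 2 gives a d¹⁰ configuration. The d¹⁰ configuration leaves the e_g set evenly filled (or empty) — no strong Jahn–Teller driving force.
[Cr(NCS)₆]⁴−: Summing ligand charges against the −4 overall charge gives an oxidation state of +2 for chromium. Group 6 minus oxidation state 2 gives a d⁴ configuration. Isothiocyanate is a weak-field ligand for a first-row metal, so the complex is high-spin. The t₂g³e_g¹ (high-spin) configuration has an unevenly filled e_g set; the Jahn–Teller theorem predicts a tetragonal distortion (typically axial elongation) to lift the degeneracy.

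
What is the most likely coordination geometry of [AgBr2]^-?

Each bromide is −1; balancing the −1 overall charge requires Ag(I).
Silver is a group-11 element; Ag(I) is therefore d¹⁰.
With 2 monodentate ligands the coordination number is 2.
A d¹⁰ ion with only two ligands adopts a linear arrangement (sp hybridisation; no CFSE preference).

linear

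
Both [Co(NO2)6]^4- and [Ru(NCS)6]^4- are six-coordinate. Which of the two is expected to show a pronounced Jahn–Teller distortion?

[Co(NO2)6]^4-

[Co(NO2)6]^4-: Each nitro (N-bound nitrite) is −1; balancing the −4 overall charge requires Co(II). Group 9 minus oxidation state 2 gives a d⁷ configuration. Nitro (N-bound nitrite) is a strong-field ligand (high in the spectrochemical series) for a first-row metal, so the complex is low-spin. The t₂g⁶e_g¹ (low-spin) configuration has an unevenly filled e_g set; the Jahn–Teller theorem predicts a tetragonal distortion (typically axial elongation) to lift the degeneracy.
[Ru(NCS)6]^4-: Summing ligand charges against the −4 overall charge gives an oxidation state of +2 for ruthenium. Group 8 minus oxidation state 2 gives a d⁶ configuration. A 4d ion has a large Δₒ and is invariably low-spin. The d⁶ configuration leaves the e_g set evenly filled (or empty) — no strong Jahn–Teller driving force.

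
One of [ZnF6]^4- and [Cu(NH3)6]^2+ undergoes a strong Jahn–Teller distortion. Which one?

[ZnF6]^4-: Ligand charges: each fluoride is −1. With an overall charge of −4 the zinc centre must be in the +2 oxidation state. Group 12 minus oxidation state 2 gives a d¹⁰ configuration. The d¹⁰ configuration leaves the e_g set evenly filled (or empty) — no strong Jahn–Teller driving force.
[Cu(NH3)6]^2+: Ammonia is neutral; balancing the +2 overall charge requires Cu(II). Group 11 minus oxidation state 2 gives a d⁹ configuration. The t₂g⁶e_g³ configuration has an unevenly filled e_g set; the Jahn–Teller theorem predicts a tetragonal distortion (typically axial elongation) to lift the degeneracy.

[Cu(NH3)6]^2+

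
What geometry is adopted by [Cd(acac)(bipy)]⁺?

tetrahedral

Summing ligand charges against the +1 overall charge gives an oxidation state of +2 for cadmium.
Cd sits in group 12, so the d-electron count is 12 − 2 = 10.
Counting donor atoms: 1×acetylacetonate (bidentate) → 2 donors; 1×2,2′-bipyridine (bidentate) → 2 donors. Coordination number = 4.
A d¹⁰ ion has no crystal-field stabilisation preference between square planar and tetrahedral, so four ligands adopt the sterically favoured tetrahedral geometry.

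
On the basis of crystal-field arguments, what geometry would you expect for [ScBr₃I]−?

tetrahedral

Summing ligand charges against the −1 overall charge gives an oxidation state of +3 for scandium.
Group 3 minus oxidation state 3 gives a d⁰ configuration.
With 4 monodentate ligands the coordination number is 4.
A d⁰ ion has no crystal-field stabilisation preference between square planar and tetrahedral, so four ligands adopt the sterically favoured tetrahedral geometry.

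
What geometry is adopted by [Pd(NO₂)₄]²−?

Each nitro (N-bound nitrite) is −1; balancing the −2 overall charge requires Pd(II).
Pd sits in group 10, so the d-electron count is 10 − 2 = 8.
With 4 monodentate ligands the coordination number is 4.
A 4d d⁸ ion has a large crystal-field splitting; square planar leaves the high-energy d_{x²−y²} orbital empty and maximises CFSE.

square planar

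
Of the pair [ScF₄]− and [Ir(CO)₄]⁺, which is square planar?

[Ir(CO)₄]⁺

For [ScF₄]−: Each fluoride is −1; balancing the −1 overall charge requires Sc(III). Scandium is a group-3 element; Sc(III) is therefore d⁰. A d⁰ ion has no crystal-field stabilisation preference between square planar and tetrahedral, so four ligands adopt the sterically favoured tetrahedral geometry. → tetrahedral.
For [Ir(CO)₄]⁺: Carbonyl is neutral; balancing the +1 overall charge requires Ir(I). Iridium is a group-9 element; Ir(I) is therefore d⁸. A 5d d⁸ ion has a large crystal-field splitting; square planar leaves the high-energy d_{x²−y²} orbital empty and maximises CFSE. → square planar.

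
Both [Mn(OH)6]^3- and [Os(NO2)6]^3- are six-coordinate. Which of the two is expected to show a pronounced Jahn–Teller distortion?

[Mn(OH)6]^3-

[Mn(OH)6]^3-: Summing ligand charges against the −3 overall charge gives an oxidation state of +3 for manganese. Mn sits in group 7, so the d-electron count is 7 − 3 = 4. Hydroxide is a weak-field ligand for a first-row metal, so the complex is high-spin. The t₂g³e_g¹ (high-spin) configuration has an unevenly filled e_g set; the Jahn–Teller theorem predicts a tetragonal distortion (typically axial elongation) to lift the degeneracy.
[Os(NO2)6]^3-: Ligand charges: each nitro (N-bound nitrite) is −1. With an overall charge of −3 the osmium centre must be in the +3 oxidation state. Group 8 minus oxidation state 3 gives a d⁵ configuration. A 5d ion has a large Δₒ and is invariably low-spin. The d⁵ configuration leaves the e_g set evenly filled (or empty) — no strong Jahn–Teller driving force.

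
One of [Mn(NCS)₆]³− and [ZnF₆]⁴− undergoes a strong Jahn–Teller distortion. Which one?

[Mn(NCS)₆]³−

[Mn(NCS)₆]³−: Summing ligand charges against the −3 overall charge gives an oxidation state of +3 for manganese. Manganese is a group-7 element; Mn(III) is therefore d⁴. Isothiocyanate is a weak-field ligand for a first-row metal, so the complex is high-spin. The t₂g³e_g¹ (high-spin) configuration has an unevenly filled e_g set; the Jahn–Teller theorem predicts a tetragonal distortion (typically axial elongation) to lift the degeneracy.
[ZnF₆]⁴−: Summing ligand charges against the −4 overall charge gives an oxidation state of +2 for zinc. Group 12 minus oxidation state 2 gives a d¹⁰ configuration. The d¹⁰ configuration leaves the e_g set evenly filled (or empty) — no strong Jahn–Teller driving force.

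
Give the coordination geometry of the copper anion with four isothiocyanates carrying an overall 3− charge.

tetrahedral

Each isothiocyanate is −1; balancing the −3 overall charge requires Cu(I).
Group 11 minus oxidation state 1 gives a d¹⁰ configuration.
With 4 monodentate ligands the coordination number is 4.
A d¹⁰ ion has no crystal-field stabilisation preference between square planar and tetrahedral, so four ligands adopt the sterically favoured tetrahedral geometry.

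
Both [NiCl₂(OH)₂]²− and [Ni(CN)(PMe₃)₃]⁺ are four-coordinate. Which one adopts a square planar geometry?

For [NiCl₂(OH)₂]²−: Summing ligand charges against the −2 overall charge gives an oxidation state of +2 for nickel. Group 10 minus oxidation state 2 gives a d⁸ configuration. Chloride and hydroxide are weak-field ligands. With weak-field ligands the CFSE gain from square planar is small, so a 3d d⁸ ion takes the sterically preferred tetrahedral geometry. → tetrahedral.
For [Ni(CN)(PMe₃)₃]⁺: Summing ligand charges against the +1 overall charge gives an oxidation state of +2 for nickel. Group 10 minus oxidation state 2 gives a d⁸ configuration. Cyanide and trimethylphosphine are strong-field ligands (high in the spectrochemical series). A 3d d⁸ ion with strong-field ligands gains enough CFSE to favour square planar over tetrahedral. → square planar.

[Ni(CN)(PMe₃)₃]⁺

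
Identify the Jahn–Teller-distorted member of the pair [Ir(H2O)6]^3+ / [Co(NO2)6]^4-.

[Ir(H2O)6]^3+: Ligand charges: water is neutral. With an overall charge of +3 the iridium centre must be in the +3 oxidation state. Group 9 minus oxidation state 3 gives a d⁶ configuration. A 5d ion has a large Δₒ and is invariably low-spin. The d⁶ configuration leaves the e_g set evenly filled (or empty) — no strong Jahn–Teller driving force.
[Co(NO2)6]^4-: Ligand charges: each nitro (N-bound nitrite) is −1. With an overall charge of −4 the cobalt centre must be in the +2 oxidation state. Cobalt is a group-9 element; Co(II) is therefore d⁷. Nitro (N-bound nitrite) is a strong-field ligand (high in the spectrochemical series) for a first-row metal, so the complex is low-spin. The t₂g⁶e_g¹ (low-spin) configuration has an unevenly filled e_g set; the Jahn–Teller theorem predicts a tetragonal distortion (typically axial elongation) to lift the degeneracy.

[Co(NO2)6]^4-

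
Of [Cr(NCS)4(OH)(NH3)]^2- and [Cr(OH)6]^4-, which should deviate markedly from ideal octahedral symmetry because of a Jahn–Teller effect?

[Cr(OH)6]^4-

[Cr(NCS)4(OH)(NH3)]^2-: Summing ligand charges against the −2 overall charge gives an oxidation state of +3 for chromium. Chromium is a group-6 element; Cr(III) is therefore d³. The d³ configuration leaves the e_g set evenly filled (or empty) — no strong Jahn–Teller driving force.
[Cr(OH)6]^4-: Each hydroxide is −1; balancing the −4 overall charge requires Cr(II). Chromium is a group-6 element; Cr(II) is therefore d⁴. Hydroxide is a weak-field ligand for a first-row metal, so the complex is high-spin. The t₂g³e_g¹ (high-spin) configuration has an unevenly filled e_g set; the Jahn–Teller theorem predicts a tetragonal distortion (typically axial elongation) to lift the degeneracy.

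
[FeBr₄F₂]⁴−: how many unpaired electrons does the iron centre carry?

4 unpaired electrons

Summing ligand charges against the −4 overall charge gives an oxidation state of +2 for iron.
Group 8 minus oxidation state 2 gives a d⁶ configuration.
The spin state decides the count: Bromide and fluoride are weak-field ligands for a first-row metal, so the complex is high-spin.
An octahedral high-spin d⁶ ion is t₂g⁴e_g², giving 4 unpaired electrons.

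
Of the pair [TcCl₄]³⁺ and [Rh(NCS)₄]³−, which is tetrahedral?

For [TcCl₄]³⁺: Summing ligand charges against the +3 overall charge gives an oxidation state of +7 for technetium. Group 7 minus oxidation state 7 gives a d⁰ configuration. A d⁰ ion has no crystal-field stabilisation preference between square planar and tetrahedral, so four ligands adopt the sterically favoured tetrahedral geometry. → tetrahedral.
For [Rh(NCS)₄]³−: Summing ligand charges against the −3 overall charge gives an oxidation state of +1 for rhodium. Rh sits in group 9, so the d-electron count is 9 − 1 = 8. A 4d d⁸ ion has a large crystal-field splitting; square planar leaves the high-energy d_{x²−y²} orbital empty and maximises CFSE. → square planar.

[TcCl₄]³⁺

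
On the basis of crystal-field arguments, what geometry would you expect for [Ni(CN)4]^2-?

Summing ligand charges against the −2 overall charge gives an oxidation state of +2 for nickel.
Group 10 minus oxidation state 2 gives a d⁸ configuration.
With 4 monodentate ligands the coordination number is 4.
Cyanide is a strong-field ligand (high in the spectrochemical series).
A 3d d⁸ ion with strong-field ligands gains enough CFSE to favour square planar over tetrahedral.

square planar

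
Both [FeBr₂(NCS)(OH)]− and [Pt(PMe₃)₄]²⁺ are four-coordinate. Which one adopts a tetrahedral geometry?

For [FeBr₂(NCS)(OH)]−: Summing ligand charges against the −1 overall charge gives an oxidation state of +3 for iron. Fe sits in group 8, so the d-electron count is 8 − 3 = 5. A high-spin d⁵ ion has zero CFSE in either geometry, so four ligands adopt the sterically favoured tetrahedral geometry. → tetrahedral.
For [Pt(PMe₃)₄]²⁺: Summing ligand charges against the +2 overall charge gives an oxidation state of +2 for platinum. Platinum is a group-10 element; Pt(II) is therefore d⁸. A 5d d⁸ ion has a large crystal-field splitting; square planar leaves the high-energy d_{x²−y²} orbital empty and maximises CFSE. → square planar.

[FeBr₂(NCS)(OH)]−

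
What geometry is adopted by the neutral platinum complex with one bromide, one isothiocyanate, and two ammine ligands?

square planar

Summing ligand charges against the 0 overall charge gives an oxidation state of +2 for platinum.
Pt sits in group 10, so the d-electron count is 10 − 2 = 8.
Coordination number: 4.
A 5d d⁸ ion has a large crystal-field splitting; square planar leaves the high-energy d_{x²−y²} orbital empty and maximises CFSE.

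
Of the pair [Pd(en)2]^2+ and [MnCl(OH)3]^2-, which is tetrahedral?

For [Pd(en)2]^2+: Summing ligand charges against the +2 overall charge gives an oxidation state of +2 for palladium. Pd sits in group 10, so the d-electron count is 10 − 2 = 8. A 4d d⁸ ion has a large crystal-field splitting; square planar leaves the high-energy d_{x²−y²} orbital empty and maximises CFSE. → square planar.
For [MnCl(OH)3]^2-: Ligand charges: each chloride is −1; each hydroxide is −1. With an overall charge of −2 the manganese centre must be in the +2 oxidation state. Group 7 minus oxidation state 2 gives a d⁵ configuration. A high-spin d⁵ ion has zero CFSE in either geometry, so four ligands adopt the sterically favoured tetrahedral geometry. → tetrahedral.

[MnCl(OH)3]^2-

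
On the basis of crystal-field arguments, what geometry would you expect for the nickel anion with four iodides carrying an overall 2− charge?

tetrahedral

Ligand charges: each iodide is −1. With an overall charge of −2 the nickel centre must be in the +2 oxidation state.
Nickel is a group-10 element; Ni(II) is therefore d⁸.
With 4 monodentate ligands the coordination number is 4.
Iodide is a weak-field ligand.
With weak-field ligands the CFSE gain from square planar is small, so a 3d d⁸ ion takes the sterically preferred tetrahedral geometry.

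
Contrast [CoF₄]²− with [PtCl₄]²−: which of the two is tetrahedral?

[CoF₄]²−

For [CoF₄]²−: Summing ligand charges against the −2 overall charge gives an oxidation state of +2 for cobalt. Co sits in group 9, so the d-electron count is 9 − 2 = 7. For a high-spin 3d d⁷ ion with weak-field ligands the small Δₜ gives little square-planar CFSE advantage, so four ligands adopt the sterically favoured tetrahedral geometry. → tetrahedral.
For [PtCl₄]²−: Ligand charges: each chloride is −1. With an overall charge of −2 the platinum centre must be in the +2 oxidation state. Pt sits in group 10, so the d-electron count is 10 − 2 = 8. A 5d d⁸ ion has a large crystal-field splitting; square planar leaves the high-energy d_{x²−y²} orbital empty and maximises CFSE. → square planar.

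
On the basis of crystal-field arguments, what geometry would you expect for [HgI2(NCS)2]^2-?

tetrahedral

Summing ligand charges against the −2 overall charge gives an oxidation state of +2 for mercury.
Mercury is a group-12 element; Hg(II) is therefore d¹⁰.
Coordination number: 4.
A d¹⁰ ion has no crystal-field stabilisation preference between square planar and tetrahedral, so four ligands adopt the sterically favoured tetrahedral geometry.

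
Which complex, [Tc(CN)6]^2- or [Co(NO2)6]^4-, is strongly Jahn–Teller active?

[Co(NO2)6]^4-

[Tc(CN)6]^2-: Each cyanide is −1; balancing the −2 overall charge requires Tc(IV). Group 7 minus oxidation state 4 gives a d³ configuration. The d³ configuration leaves the e_g set evenly filled (or empty) — no strong Jahn–Teller driving force.
[Co(NO2)6]^4-: Summing ligand charges against the −4 overall charge gives an oxidation state of +2 for cobalt. Cobalt is a group-9 element; Co(II) is therefore d⁷. Nitro (N-bound nitrite) is a strong-field ligand (high in the spectrochemical series) for a first-row metal, so the complex is low-spin. The t₂g⁶e_g¹ (low-spin) configuration has an unevenly filled e_g set; the Jahn–Teller theorem predicts a tetragonal distortion (typically axial elongation) to lift the degeneracy.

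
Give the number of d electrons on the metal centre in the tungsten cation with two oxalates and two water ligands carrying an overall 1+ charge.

d¹

Ligand charges: each oxalate is −2; water is neutral. With an overall charge of +1 the tungsten centre must be in the +5 oxidation state.
W sits in group 6, so the d-electron count is 6 − 5 = 1.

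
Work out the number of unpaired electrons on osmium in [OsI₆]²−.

Summing ligand charges against the −2 overall charge gives an oxidation state of +4 for osmium.
Group 8 minus oxidation state 4 gives a d⁴ configuration.
The spin state decides the count: a 5d ion has a large Δₒ and is invariably low-spin.
An octahedral low-spin d⁴ ion is t₂g⁴e_g⁰, giving 2 unpaired electrons.

2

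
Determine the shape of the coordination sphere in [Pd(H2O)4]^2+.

Water is neutral; balancing the +2 overall charge requires Pd(II).
Group 10 minus oxidation state 2 gives a d⁸ configuration.
Coordination number: 4.
A 4d d⁸ ion has a large crystal-field splitting; square planar leaves the high-energy d_{x²−y²} orbital empty and maximises CFSE.

square planar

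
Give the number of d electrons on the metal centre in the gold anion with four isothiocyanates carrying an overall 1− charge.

Ligand charges: each isothiocyanate is −1. With an overall charge of −1 the gold centre must be in the +3 oxidation state.
Group 11 minus oxidation state 3 gives a d⁸ configuration.

d⁸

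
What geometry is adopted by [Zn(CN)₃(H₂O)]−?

Each cyanide is −1; water is neutral; balancing the −1 overall charge requires Zn(II).
Zn sits in group 12, so the d-electron count is 12 − 2 = 10.
Coordination number: 4.
A d¹⁰ ion has no crystal-field stabilisation preference between square planar and tetrahedral, so four ligands adopt the sterically favoured tetrahedral geometry.

tetrahedral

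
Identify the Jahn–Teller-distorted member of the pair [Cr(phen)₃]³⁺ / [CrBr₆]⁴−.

[CrBr₆]⁴−

[Cr(phen)₃]³⁺: 1,10-phenanthroline is neutral; balancing the +3 overall charge requires Cr(III). Cr sits in group 6, so the d-electron count is 6 − 3 = 3. The d³ configuration leaves the e_g set evenly filled (or empty) — no strong Jahn–Teller driving force.
[CrBr₆]⁴−: Each bromide is −1; balancing the −4 overall charge requires Cr(II). Chromium is a group-6 element; Cr(II) is therefore d⁴. Bromide is a weak-field ligand for a first-row metal, so the complex is high-spin. The t₂g³e_g¹ (high-spin) configuration has an unevenly filled e_g set; the Jahn–Teller theorem predicts a tetragonal distortion (typically axial elongation) to lift the degeneracy.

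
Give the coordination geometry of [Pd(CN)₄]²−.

Summing ligand charges against the −2 overall charge gives an oxidation state of +2 for palladium.
Palladium is a group-10 element; Pd(II) is therefore d⁸.
Coordination number: 4.
A 4d d⁸ ion has a large crystal-field splitting; square planar leaves the high-energy d_{x²−y²} orbital empty and maximises CFSE.

square planar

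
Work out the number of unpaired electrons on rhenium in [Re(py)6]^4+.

3 unpaired electrons

Ligand charges: pyridine is neutral. With an overall charge of +4 the rhenium centre must be in the +4 oxidation state.
Group 7 minus oxidation state 4 gives a d³ configuration.
In an octahedral field the d³ configuration is t₂g³e_g⁰ (only one arrangement possible), giving 3 unpaired electrons.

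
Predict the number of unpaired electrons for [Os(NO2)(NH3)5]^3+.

Each nitro (N-bound nitrite) is −1; ammonia is neutral; balancing the +3 overall charge requires Os(IV).
Os sits in group 8, so the d-electron count is 8 − 4 = 4.
The spin state decides the count: a 5d ion has a large Δₒ and is invariably low-spin.
An octahedral low-spin d⁴ ion is t₂g⁴e_g⁰, giving 2 unpaired electrons.

2 unpaired electrons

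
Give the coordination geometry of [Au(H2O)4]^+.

Water is neutral; balancing the +1 overall charge requires Au(I).
Gold is a group-11 element; Au(I) is therefore d¹⁰.
Coordination number: 4.
A d¹⁰ ion has no crystal-field stabilisation preference between square planar and tetrahedral, so four ligands adopt the sterically favoured tetrahedral geometry.

tetrahedral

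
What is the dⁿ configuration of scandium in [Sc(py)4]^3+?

d0

Summing ligand charges against the +3 overall charge gives an oxidation state of +3 for scandium.
Sc sits in group 3, so the d-electron count is 3 − 3 = 0.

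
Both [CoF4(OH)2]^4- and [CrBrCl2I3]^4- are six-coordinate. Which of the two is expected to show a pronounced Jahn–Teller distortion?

[CoF4(OH)2]^4-: Summing ligand charges against the −4 overall charge gives an oxidation state of +2 for cobalt. Group 9 minus oxidation state 2 gives a d⁷ configuration. Fluoride and hydroxide are weak-field ligands for a first-row metal, so the complex is high-spin. The d⁷ configuration leaves the e_g set evenly filled (or empty) — no strong Jahn–Teller driving force.
[CrBrCl2I3]^4-: Ligand charges: each bromide is −1; each chloride is −1; each iodide is −1. With an overall charge of −4 the chromium centre must be in the +2 oxidation state. Group 6 minus oxidation state 2 gives a d⁴ configuration. Bromide, chloride, and iodide are weak-field ligands for a first-row metal, so the complex is high-spin. The t₂g³e_g¹ (high-spin) configuration has an unevenly filled e_g set; the Jahn–Teller theorem predicts a tetragonal distortion (typically axial elongation) to lift the degeneracy.

[CrBrCl2I3]^4-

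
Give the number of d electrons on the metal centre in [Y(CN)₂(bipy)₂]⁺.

Ligand charges: each cyanide is −1; 2,2′-bipyridine is neutral. With an overall charge of +1 the yttrium centre must be in the +3 oxidation state.
Yttrium is a group-3 element; Y(III) is therefore d⁰.

d0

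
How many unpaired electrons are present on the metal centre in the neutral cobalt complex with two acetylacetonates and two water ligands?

Ligand charges: each acetylacetonate is −1; water is neutral. With an overall charge of 0 the cobalt centre must be in the +2 oxidation state.
Group 9 minus oxidation state 2 gives a d⁷ configuration.
Counting donor atoms: 2×acetylacetonate (bidentate) → 4 donors; 2×water (monodentate) → 2 donors. Coordination number = 6.
The spin state decides the count: Acetylacetonate is a weak-field ligand for a first-row metal, so the complex is high-spin.
An octahedral high-spin d⁷ ion is t₂g⁵e_g², giving 3 unpaired electrons.

3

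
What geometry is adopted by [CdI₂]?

linear

Ligand charges: each iodide is −1. With an overall charge of 0 the cadmium centre must be in the +2 oxidation state.
Group 12 minus oxidation state 2 gives a d¹⁰ configuration.
With 2 monodentate ligands the coordination number is 2.
A d¹⁰ ion with only two ligands adopts a linear arrangement (sp hybridisation; no CFSE preference).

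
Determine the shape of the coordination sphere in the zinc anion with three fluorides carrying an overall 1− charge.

Ligand charges: each fluoride is −1. With an overall charge of −1 the zinc centre must be in the +2 oxidation state.
Zn sits in group 12, so the d-electron count is 12 − 2 = 10.
Coordination number: 3.
Three ligands around a d¹⁰ centre minimise repulsion in a trigonal-planar arrangement.

trigonal planar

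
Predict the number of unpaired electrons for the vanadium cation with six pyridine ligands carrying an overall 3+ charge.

Pyridine is neutral; balancing the +3 overall charge requires V(III).
Vanadium is a group-5 element; V(III) is therefore d².
In an octahedral field the d² configuration is t₂g²e_g⁰ (only one arrangement possible), giving 2 unpaired electrons.

2 unpaired electrons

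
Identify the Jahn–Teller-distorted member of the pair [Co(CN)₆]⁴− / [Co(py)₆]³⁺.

[Co(CN)₆]⁴−

[Co(CN)₆]⁴−: Each cyanide is −1; balancing the −4 overall charge requires Co(II). Cobalt is a group-9 element; Co(II) is therefore d⁷. Cyanide is a strong-field ligand (high in the spectrochemical series) for a first-row metal, so the complex is low-spin. The t₂g⁶e_g¹ (low-spin) configuration has an unevenly filled e_g set; the Jahn–Teller theorem predicts a tetragonal distortion (typically axial elongation) to lift the degeneracy.
[Co(py)₆]³⁺: Pyridine is neutral; balancing the +3 overall charge requires Co(III). Cobalt is a group-9 element; Co(III) is therefore d⁶. Co(III) has an exceptionally large octahedral splitting and is low-spin with essentially every ligand except fluoride. The d⁶ configuration leaves the e_g set evenly filled (or empty) — no strong Jahn–Teller driving force.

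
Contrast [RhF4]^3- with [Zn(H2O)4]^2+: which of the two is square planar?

[RhF4]^3-

For [RhF4]^3-: Ligand charges: each fluoride is −1. With an overall charge of −3 the rhodium centre must be in the +1 oxidation state. Group 9 minus oxidation state 1 gives a d⁸ configuration. A 4d d⁸ ion has a large crystal-field splitting; square planar leaves the high-energy d_{x²−y²} orbital empty and maximises CFSE. → square planar.
For [Zn(H2O)4]^2+: Summing ligand charges against the +2 overall charge gives an oxidation state of +2 for zinc. Zn sits in group 12, so the d-electron count is 12 − 2 = 10. A d¹⁰ ion has no crystal-field stabilisation preference between square planar and tetrahedral, so four ligands adopt the sterically favoured tetrahedral geometry. → tetrahedral.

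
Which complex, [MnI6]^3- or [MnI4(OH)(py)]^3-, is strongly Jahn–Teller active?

[MnI6]^3-

[MnI6]^3-: Each iodide is −1; balancing the −3 overall charge requires Mn(III). Mn sits in group 7, so the d-electron count is 7 − 3 = 4. Iodide is a weak-field ligand for a first-row metal, so the complex is high-spin. The t₂g³e_g¹ (high-spin) configuration has an unevenly filled e_g set; the Jahn–Teller theorem predicts a tetragonal distortion (typically axial elongation) to lift the degeneracy.
[MnI4(OH)(py)]^3-: Ligand charges: each iodide is −1; each hydroxide is −1; pyridine is neutral. With an overall charge of −3 the manganese centre must be in the +2 oxidation state. Group 7 minus oxidation state 2 gives a d⁵ configuration. Hydroxide and iodide are weak-field ligands for a first-row metal, so the complex is high-spin. The d⁵ configuration leaves the e_g set evenly filled (or empty) — no strong Jahn–Teller driving force.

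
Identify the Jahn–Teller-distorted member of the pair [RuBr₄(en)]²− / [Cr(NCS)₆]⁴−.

[RuBr₄(en)]²−: Ligand charges: each bromide is −1; ethylenediamine is neutral. With an overall charge of −2 the ruthenium centre must be in the +2 oxidation state. Ruthenium is a group-8 element; Ru(II) is therefore d⁶. A 4d ion has a large Δₒ and is invariably low-spin. The d⁶ configuration leaves the e_g set evenly filled (or empty) — no strong Jahn–Teller driving force.
[Cr(NCS)₆]⁴−: Each isothiocyanate is −1; balancing the −4 overall charge requires Cr(II). Cr sits in group 6, so the d-electron count is 6 − 2 = 4. Isothiocyanate is a weak-field ligand for a first-row metal, so the complex is high-spin. The t₂g³e_g¹ (high-spin) configuration has an unevenly filled e_g set; the Jahn–Teller theorem predicts a tetragonal distortion (typically axial elongation) to lift the degeneracy.

[Cr(NCS)₆]⁴−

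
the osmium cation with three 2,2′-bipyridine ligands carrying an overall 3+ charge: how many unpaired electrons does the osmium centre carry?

Summing ligand charges against the +3 overall charge gives an oxidation state of +3 for osmium.
Group 8 minus oxidation state 3 gives a d⁵ configuration.
Counting donor atoms: 3×2,2′-bipyridine (bidentate) → 6 donors. Coordination number = 6.
The spin state decides the count: a 5d ion has a large Δₒ and is invariably low-spin.
An octahedral low-spin d⁵ ion is t₂g⁵e_g⁰, giving 1 unpaired electron.

1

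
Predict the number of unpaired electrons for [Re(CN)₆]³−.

Summing ligand charges against the −3 overall charge gives an oxidation state of +3 for rhenium.
Group 7 minus oxidation state 3 gives a d⁴ configuration.
The spin state decides the count: a 5d ion has a large Δₒ and is invariably low-spin.
An octahedral low-spin d⁴ ion is t₂g⁴e_g⁰, giving 2 unpaired electrons.

2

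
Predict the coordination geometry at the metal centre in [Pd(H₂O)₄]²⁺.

square planar

Water is neutral; balancing the +2 overall charge requires Pd(II).
Pd sits in group 10, so the d-electron count is 10 − 2 = 8.
Coordination number: 4.
A 4d d⁸ ion has a large crystal-field splitting; square planar leaves the high-energy d_{x²−y²} orbital empty and maximises CFSE.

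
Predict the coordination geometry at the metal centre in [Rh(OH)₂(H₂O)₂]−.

Summing ligand charges against the −1 overall charge gives an oxidation state of +1 for rhodium.
Rh sits in group 9, so the d-electron count is 9 − 1 = 8.
Coordination number: 4.
A 4d d⁸ ion has a large crystal-field splitting; square planar leaves the high-energy d_{x²−y²} orbital empty and maximises CFSE.

square planar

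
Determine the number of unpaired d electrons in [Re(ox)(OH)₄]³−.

2

Each oxalate is −2; each hydroxide is −1; balancing the −3 overall charge requires Re(III).
Group 7 minus oxidation state 3 gives a d⁴ configuration.
Counting donor atoms: 1×oxalate (bidentate) → 2 donors; 4×hydroxide (monodentate) → 4 donors. Coordination number = 6.
The spin state decides the count: a 5d ion has a large Δₒ and is invariably low-spin.
An octahedral low-spin d⁴ ion is t₂g⁴e_g⁰, giving 2 unpaired electrons.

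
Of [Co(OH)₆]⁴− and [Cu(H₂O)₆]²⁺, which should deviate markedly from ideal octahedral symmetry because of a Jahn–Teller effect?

[Co(OH)₆]⁴−: Summing ligand charges against the −4 overall charge gives an oxidation state of +2 for cobalt. Cobalt is a group-9 element; Co(II) is therefore d⁷. Hydroxide is a weak-field ligand for a first-row metal, so the complex is high-spin. The d⁷ configuration leaves the e_g set evenly filled (or empty) — no strong Jahn–Teller driving force.
[Cu(H₂O)₆]²⁺: Summing ligand charges against the +2 overall charge gives an oxidation state of +2 for copper. Group 11 minus oxidation state 2 gives a d⁹ configuration. The t₂g⁶e_g³ configuration has an unevenly filled e_g set; the Jahn–Teller theorem predicts a tetragonal distortion (typically axial elongation) to lift the degeneracy.

[Cu(H₂O)₆]²⁺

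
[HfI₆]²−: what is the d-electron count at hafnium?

d⁰

Summing ligand charges against the −2 overall charge gives an oxidation state of +4 for hafnium.
Group 4 minus oxidation state 4 gives a d⁰ configuration.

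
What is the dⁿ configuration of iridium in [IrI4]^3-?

Ligand charges: each iodide is −1. With an overall charge of −3 the iridium centre must be in the +1 oxidation state.
Group 9 minus oxidation state 1 gives a d⁸ configuration.

d8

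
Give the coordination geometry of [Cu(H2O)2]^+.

linear

Ligand charges: water is neutral. With an overall charge of +1 the copper centre must be in the +1 oxidation state.
Group 11 minus oxidation state 1 gives a d¹⁰ configuration.
With 2 monodentate ligands the coordination number is 2.
A d¹⁰ ion with only two ligands adopts a linear arrangement (sp hybridisation; no CFSE preference).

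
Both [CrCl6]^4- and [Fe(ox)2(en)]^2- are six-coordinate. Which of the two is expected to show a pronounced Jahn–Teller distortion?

[CrCl6]^4-

[CrCl6]^4-: Summing ligand charges against the −4 overall charge gives an oxidation state of +2 for chromium. Group 6 minus oxidation state 2 gives a d⁴ configuration. Chloride is a weak-field ligand for a first-row metal, so the complex is high-spin. The t₂g³e_g¹ (high-spin) configuration has an unevenly filled e_g set; the Jahn–Teller theorem predicts a tetragonal distortion (typically axial elongation) to lift the degeneracy.
[Fe(ox)2(en)]^2-: Each oxalate is −2; ethylenediamine is neutral; balancing the −2 overall charge requires Fe(II). Iron is a group-8 element; Fe(II) is therefore d⁶. Oxalate is a weak-field ligand for a first-row metal, so the complex is high-spin. The d⁶ configuration leaves the e_g set evenly filled (or empty) — no strong Jahn–Teller driving force.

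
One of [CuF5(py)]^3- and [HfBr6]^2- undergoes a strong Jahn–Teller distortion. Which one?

[CuF5(py)]^3-: Ligand charges: each fluoride is −1; pyridine is neutral. With an overall charge of −3 the copper centre must be in the +2 oxidation state. Cu sits in group 11, so the d-electron count is 11 − 2 = 9. The t₂g⁶e_g³ configuration has an unevenly filled e_g set; the Jahn–Teller theorem predicts a tetragonal distortion (typically axial elongation) to lift the degeneracy.
[HfBr6]^2-: Each bromide is −1; balancing the −2 overall charge requires Hf(IV). Group 4 minus oxidation state 4 gives a d⁰ configuration. The d⁰ configuration leaves the e_g set evenly filled (or empty) — no strong Jahn–Teller driving force.

[CuF5(py)]^3-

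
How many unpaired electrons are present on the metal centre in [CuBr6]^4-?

Each bromide is −1; balancing the −4 overall charge requires Cu(II).
Copper is a group-11 element; Cu(II) is therefore d⁹.
In an octahedral field the d⁹ configuration is t₂g⁶e_g³ (only one arrangement possible), giving 1 unpaired electron.

1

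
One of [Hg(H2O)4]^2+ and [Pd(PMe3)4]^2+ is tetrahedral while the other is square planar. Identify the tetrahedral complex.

For [Hg(H2O)4]^2+: Ligand charges: water is neutral. With an overall charge of +2 the mercury centre must be in the +2 oxidation state. Hg sits in group 12, so the d-electron count is 12 − 2 = 10. A d¹⁰ ion has no crystal-field stabilisation preference between square planar and tetrahedral, so four ligands adopt the sterically favoured tetrahedral geometry. → tetrahedral.
For [Pd(PMe3)4]^2+: Summing ligand charges against the +2 overall charge gives an oxidation state of +2 for palladium. Palladium is a group-10 element; Pd(II) is therefore d⁸. A 4d d⁸ ion has a large crystal-field splitting; square planar leaves the high-energy d_{x²−y²} orbital empty and maximises CFSE. → square planar.

[Hg(H2O)4]^2+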